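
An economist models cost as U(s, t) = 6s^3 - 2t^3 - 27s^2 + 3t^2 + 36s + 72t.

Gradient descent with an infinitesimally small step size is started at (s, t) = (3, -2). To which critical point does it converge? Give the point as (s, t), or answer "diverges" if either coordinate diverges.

U is separable, so gradient descent decouples: s follows -∂U/∂s, t follows -∂U/∂t.
∂U/∂s = 18(s - 2)(s - 1); at s=3 this is 36, so s decreases.
∂U/∂t = -6(t - 4)(t + 3); at t=-2 this is 36, so t decreases.
s converges to its nearest critical value 2 (a local min of the s-part); t converges to -3. The iterate converges to (2, -3).

(2, -3)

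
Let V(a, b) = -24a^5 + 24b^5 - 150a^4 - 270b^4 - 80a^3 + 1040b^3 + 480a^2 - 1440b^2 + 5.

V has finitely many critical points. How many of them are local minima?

4

V separates as a function of a plus a function of b, so ∇V=0 decouples.
∂V/∂a = -120a(a - 1)(a + 2)(a + 4) = 0 at a ∈ {-4, -2, 0, 1}; ∂V/∂b = 120b(b - 4)(b - 3)(b - 2) = 0 at b ∈ {0, 2, 3, 4}.
The Hessian is diagonal: diag(V_aa, V_bb). Second derivatives: V_aa(-4)=4800, V_aa(-2)=-1440, V_aa(0)=960, V_aa(1)=-1800; V_bb(0)=-2880, V_bb(2)=480, V_bb(3)=-360, V_bb(4)=960.
Local minima occur where both diagonal entries positive: (-4, 2), (-4, 4), (0, 2), (0, 4). Count: 4.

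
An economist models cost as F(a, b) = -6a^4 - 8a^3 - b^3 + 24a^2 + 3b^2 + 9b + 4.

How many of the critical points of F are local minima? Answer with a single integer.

F separates as a function of a plus a function of b, so ∇F=0 decouples.
∂F/∂a = -24a(a - 1)(a + 2) = 0 at a ∈ {-2, 0, 1}; ∂F/∂b = -3(b - 3)(b + 1) = 0 at b ∈ {-1, 3}.
The Hessian is diagonal: diag(F_aa, F_bb). Second derivatives: F_aa(-2)=-144, F_aa(0)=48, F_aa(1)=-72; F_bb(-1)=12, F_bb(3)=-12.
Local minima occur where both diagonal entries positive: (0, -1). Count: 1.

1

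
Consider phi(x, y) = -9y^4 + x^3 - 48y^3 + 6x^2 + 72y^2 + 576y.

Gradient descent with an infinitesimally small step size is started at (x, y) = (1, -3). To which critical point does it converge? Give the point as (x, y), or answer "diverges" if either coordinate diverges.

(0, -2)

phi is separable, so gradient descent decouples: x follows -∂phi/∂x, y follows -∂phi/∂y.
∂phi/∂x = 3x(x + 4); at x=1 this is 15, so x decreases.
∂phi/∂y = -36(y - 2)(y + 2)(y + 4); at y=-3 this is -180, so y increases.
x converges to its nearest critical value 0 (a local min of the x-part); y converges to -2. The iterate converges to (0, -2).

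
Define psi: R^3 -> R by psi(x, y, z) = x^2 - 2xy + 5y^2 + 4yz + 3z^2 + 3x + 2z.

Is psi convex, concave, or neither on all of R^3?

convex

psi is quadratic, so its Hessian is the constant matrix H = [[2, -2, 0], [-2, 10, 4], [0, 4, 6]].
Leading principal minors: 2, 16, 64.
All positive ⇒ H ≻ 0 ⇒ convex.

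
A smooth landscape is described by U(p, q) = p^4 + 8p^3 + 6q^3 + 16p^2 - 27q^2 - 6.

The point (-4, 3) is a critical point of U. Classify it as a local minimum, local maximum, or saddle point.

local minimum

The mixed partial ∂²U/∂p∂q is 0, so the Hessian at any point is diag(U_pp, U_qq) = diag(4(3p^2 + 12p + 8), 18(2q - 3)).
At (-4, 3): H = diag(32, 54).
Both eigenvalues are positive, so H is positive definite: a local minimum.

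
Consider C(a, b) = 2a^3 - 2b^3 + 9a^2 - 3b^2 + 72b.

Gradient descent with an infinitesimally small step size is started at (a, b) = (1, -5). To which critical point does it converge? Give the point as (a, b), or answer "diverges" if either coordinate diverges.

C is separable, so gradient descent decouples: a follows -∂C/∂a, b follows -∂C/∂b.
∂C/∂a = 6a(a + 3); at a=1 this is 24, so a decreases.
∂C/∂b = -6(b - 3)(b + 4); at b=-5 this is -48, so b increases.
a converges to its nearest critical value 0 (a local min of the a-part); b converges to -4. The iterate converges to (0, -4).

(0, -4)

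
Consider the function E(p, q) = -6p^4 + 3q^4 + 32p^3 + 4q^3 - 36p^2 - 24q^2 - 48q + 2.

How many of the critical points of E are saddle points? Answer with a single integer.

5

E separates as a function of p plus a function of q, so ∇E=0 decouples.
∂E/∂p = -24p(p - 3)(p - 1) = 0 at p ∈ {0, 1, 3}; ∂E/∂q = 12(q - 2)(q + 1)(q + 2) = 0 at q ∈ {-2, -1, 2}.
The Hessian is diagonal: diag(E_pp, E_qq). Second derivatives: E_pp(0)=-72, E_pp(1)=48, E_pp(3)=-144; E_qq(-2)=48, E_qq(-1)=-36, E_qq(2)=144.
Saddle points occur where the two diagonal entries have opposite signs: (0, -2), (0, 2), (1, -1), (3, -2), (3, 2). Count: 5.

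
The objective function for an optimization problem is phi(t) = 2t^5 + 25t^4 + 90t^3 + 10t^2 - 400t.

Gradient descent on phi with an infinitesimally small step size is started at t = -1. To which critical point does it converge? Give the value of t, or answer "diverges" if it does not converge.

phi'(t) = 10(t - 1)(t + 2)(t + 4)(t + 5), so phi'(-1) = -240.
Gradient descent moves in the -phi' direction, i.e. t is increasing.
The nearest critical point in that direction is t = 1, where phi'' = 900 > 0 (a local minimum). The iterate converges there.

1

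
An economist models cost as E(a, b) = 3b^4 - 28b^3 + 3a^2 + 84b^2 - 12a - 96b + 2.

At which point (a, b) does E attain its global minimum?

E(a,b) separates as P(a) + Q(b) + 2, so its minimum is min P + min Q + 2.
P'(a) = 6a - 12 vanishes at a ∈ {2}; Q'(b) = 12(b - 4)(b - 2)(b - 1) vanishes at b ∈ {1, 2, 4}.
Local minima of P (where P''>0): P(2)=-12. Local minima of Q: Q(1)=-37, Q(4)=-64.
So the global minimum of E is P(2) + Q(4) + 2 = -12 − 64 + 2 = -74, attained at (2, 4).

(2, 4)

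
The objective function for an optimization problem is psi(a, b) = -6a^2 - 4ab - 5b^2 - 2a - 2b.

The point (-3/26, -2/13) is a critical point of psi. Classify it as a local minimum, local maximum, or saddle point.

local maximum

The Hessian of psi is constant: H = [[-12, -4], [-4, -10]].
det(H) = (-12)·(-10) − (-4)² = 104.
det(H) > 0 and tr(H) = -22 < 0, so H is negative definite and the point is a local maximum.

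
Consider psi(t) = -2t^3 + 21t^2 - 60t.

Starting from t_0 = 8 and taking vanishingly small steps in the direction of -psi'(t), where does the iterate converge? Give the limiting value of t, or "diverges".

psi'(t) = -6(t - 5)(t - 2), so psi'(8) = -108.
Gradient descent moves in the -psi' direction, i.e. t is increasing.
There is no critical point above t=8, and psi' keeps the same sign, so the iterate runs off to +∞.

diverges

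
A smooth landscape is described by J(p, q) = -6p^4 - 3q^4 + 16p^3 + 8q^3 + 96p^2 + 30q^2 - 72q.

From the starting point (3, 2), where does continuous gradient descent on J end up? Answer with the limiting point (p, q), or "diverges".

(0, 1)

J is separable, so gradient descent decouples: p follows -∂J/∂p, q follows -∂J/∂q.
∂J/∂p = -24p(p - 4)(p + 2); at p=3 this is 360, so p decreases.
∂J/∂q = -12(q - 3)(q - 1)(q + 2); at q=2 this is 48, so q decreases.
p converges to its nearest critical value 0 (a local min of the p-part); q converges to 1. The iterate converges to (0, 1).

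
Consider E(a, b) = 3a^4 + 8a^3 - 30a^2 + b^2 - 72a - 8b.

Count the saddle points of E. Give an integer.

1

E separates as a function of a plus a function of b, so ∇E=0 decouples.
∂E/∂a = 12(a - 2)(a + 1)(a + 3) = 0 at a ∈ {-3, -1, 2}; ∂E/∂b = 2(b - 4) = 0 at b ∈ {4}.
The Hessian is diagonal: diag(E_aa, E_bb). Second derivatives: E_aa(-3)=120, E_aa(-1)=-72, E_aa(2)=180; E_bb(4)=2.
Saddle points occur where the two diagonal entries have opposite signs: (-1, 4). Count: 1.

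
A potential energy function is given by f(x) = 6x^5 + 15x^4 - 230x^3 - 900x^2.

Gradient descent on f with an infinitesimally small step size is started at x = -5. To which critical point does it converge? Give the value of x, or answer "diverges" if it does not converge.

diverges

f'(x) = 30x(x - 5)(x + 3)(x + 4), so f'(-5) = 3000.
Gradient descent moves in the -f' direction, i.e. x is decreasing.
There is no critical point below x=-5, and f' keeps the same sign, so the iterate runs off to −∞.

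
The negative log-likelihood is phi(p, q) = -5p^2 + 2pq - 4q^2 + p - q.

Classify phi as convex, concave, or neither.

phi is quadratic, so its Hessian is the constant matrix H = [[-10, 2], [2, -8]].
det(H) = 76, tr(H) = -18.
det(H) > 0 and tr(H) < 0, so H is negative definite everywhere: concave.

concave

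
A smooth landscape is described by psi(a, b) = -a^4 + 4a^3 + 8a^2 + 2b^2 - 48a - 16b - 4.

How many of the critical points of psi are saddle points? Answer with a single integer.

2

psi separates as a function of a plus a function of b, so ∇psi=0 decouples.
∂psi/∂a = -4(a - 3)(a - 2)(a + 2) = 0 at a ∈ {-2, 2, 3}; ∂psi/∂b = 4(b - 4) = 0 at b ∈ {4}.
The Hessian is diagonal: diag(psi_aa, psi_bb). Second derivatives: psi_aa(-2)=-80, psi_aa(2)=16, psi_aa(3)=-20; psi_bb(4)=4.
Saddle points occur where the two diagonal entries have opposite signs: (-2, 4), (3, 4). Count: 2.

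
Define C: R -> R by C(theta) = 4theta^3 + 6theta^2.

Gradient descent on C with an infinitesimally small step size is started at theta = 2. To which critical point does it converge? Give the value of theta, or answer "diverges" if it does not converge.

0

C'(theta) = 12theta(theta + 1), so C'(2) = 72.
Gradient descent moves in the -C' direction, i.e. theta is decreasing.
The nearest critical point in that direction is theta = 0, where C'' = 12 > 0 (a local minimum). The iterate converges there.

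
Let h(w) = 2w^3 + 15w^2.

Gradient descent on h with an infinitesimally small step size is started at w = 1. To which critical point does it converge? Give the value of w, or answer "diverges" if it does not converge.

h'(w) = 6w(w + 5), so h'(1) = 36.
Gradient descent moves in the -h' direction, i.e. w is decreasing.
The nearest critical point in that direction is w = 0, where h'' = 30 > 0 (a local minimum). The iterate converges there.

0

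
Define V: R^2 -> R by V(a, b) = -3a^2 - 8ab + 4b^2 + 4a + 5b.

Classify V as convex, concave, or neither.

neither

V is quadratic, so its Hessian is the constant matrix H = [[-6, -8], [-8, 8]].
det(H) = -112, tr(H) = 2.
det(H) < 0, so H is indefinite: neither convex nor concave.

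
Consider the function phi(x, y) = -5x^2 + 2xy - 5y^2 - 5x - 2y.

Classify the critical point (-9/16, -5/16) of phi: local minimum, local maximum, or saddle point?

local maximum

The Hessian of phi is constant: H = [[-10, 2], [2, -10]].
det(H) = (-10)·(-10) − 2² = 96.
det(H) > 0 and tr(H) = -20 < 0, so H is negative definite and the point is a local maximum.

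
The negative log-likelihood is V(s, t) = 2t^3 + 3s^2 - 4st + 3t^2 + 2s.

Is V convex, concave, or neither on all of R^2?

The term 2t^3 is cubic, so the Hessian is not constant.
∂²V/∂t² = 12t + 6, which takes both signs as t varies (negative for sufficiently negative t). A diagonal entry of the Hessian changing sign means the Hessian is neither positive- nor negative-semidefinite on all of R^2.

neither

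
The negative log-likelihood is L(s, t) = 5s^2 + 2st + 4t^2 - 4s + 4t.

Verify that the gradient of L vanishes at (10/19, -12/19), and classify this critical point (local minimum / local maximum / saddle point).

∇L = (10s + 2t - 4, 2s + 8t + 4); substituting (10/19, -12/19) gives ∇L = (0, 0), so (10/19, -12/19) is indeed a critical point.
The Hessian of L is constant: H = [[10, 2], [2, 8]].
det(H) = 10·8 − 2² = 76.
det(H) > 0 and tr(H) = 18 > 0, so H is positive definite and the point is a local minimum.

local minimum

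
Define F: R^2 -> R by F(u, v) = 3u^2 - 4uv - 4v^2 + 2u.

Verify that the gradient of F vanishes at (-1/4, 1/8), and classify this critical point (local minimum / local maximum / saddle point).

∇F = (6u - 4v + 2, -4u - 8v); substituting (-1/4, 1/8) gives ∇F = (0, 0), so (-1/4, 1/8) is indeed a critical point.
The Hessian of F is constant: H = [[6, -4], [-4, -8]].
det(H) = 6·(-8) − (-4)² = -64.
Since det(H) < 0, H is indefinite and the critical point is a saddle point.

saddle point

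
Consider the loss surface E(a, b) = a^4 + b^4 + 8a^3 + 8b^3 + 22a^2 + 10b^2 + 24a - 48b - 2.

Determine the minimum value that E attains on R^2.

E(a,b) separates as P(a) + Q(b) − 2, so its minimum is min P + min Q − 2.
P'(a) = 4(a + 1)(a + 2)(a + 3) vanishes at a ∈ {-3, -2, -1}; Q'(b) = 4(b - 1)(b + 3)(b + 4) vanishes at b ∈ {-4, -3, 1}.
Local minima of P (where P''>0): P(-3)=-9, P(-1)=-9. Local minima of Q: Q(-4)=96, Q(1)=-29.
So the global minimum of E is P(-3) + Q(1) − 2 = -9 − 29 − 2 = -40, attained at (-3, 1).

-40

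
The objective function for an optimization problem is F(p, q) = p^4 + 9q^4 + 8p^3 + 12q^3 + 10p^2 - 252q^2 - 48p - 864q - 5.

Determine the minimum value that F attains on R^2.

F(p,q) separates as A(p) + B(q) − 5, so its minimum is min A + min B − 5.
A'(p) = 4(p - 1)(p + 3)(p + 4) vanishes at p ∈ {-4, -3, 1}; B'(q) = 36(q - 4)(q + 2)(q + 3) vanishes at q ∈ {-3, -2, 4}.
Local minima of A (where A''>0): A(-4)=96, A(1)=-29. Local minima of B: B(-3)=729, B(4)=-4416.
So the global minimum of F is A(1) + B(4) − 5 = -29 − 4416 − 5 = -4450, attained at (1, 4).

-4450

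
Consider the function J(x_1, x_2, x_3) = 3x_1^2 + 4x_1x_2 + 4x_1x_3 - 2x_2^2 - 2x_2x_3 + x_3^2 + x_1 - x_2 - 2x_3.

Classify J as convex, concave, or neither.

neither

J is quadratic, so its Hessian is the constant matrix H = [[6, 4, 4], [4, -4, -2], [4, -2, 2]].
Leading principal minors: 6, -40, -104.
Neither pattern holds ⇒ H is indefinite ⇒ neither convex nor concave.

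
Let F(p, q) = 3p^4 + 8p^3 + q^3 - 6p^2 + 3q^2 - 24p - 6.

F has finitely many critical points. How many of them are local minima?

F separates as a function of p plus a function of q, so ∇F=0 decouples.
∂F/∂p = 12(p - 1)(p + 1)(p + 2) = 0 at p ∈ {-2, -1, 1}; ∂F/∂q = 3q(q + 2) = 0 at q ∈ {-2, 0}.
The Hessian is diagonal: diag(F_pp, F_qq). Second derivatives: F_pp(-2)=36, F_pp(-1)=-24, F_pp(1)=72; F_qq(-2)=-6, F_qq(0)=6.
Local minima occur where both diagonal entries positive: (-2, 0), (1, 0). Count: 2.

2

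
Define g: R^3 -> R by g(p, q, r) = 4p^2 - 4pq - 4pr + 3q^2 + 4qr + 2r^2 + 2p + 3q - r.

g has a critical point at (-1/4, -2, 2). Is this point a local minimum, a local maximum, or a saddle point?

The Hessian is constant: H = [[8, -4, -4], [-4, 6, 4], [-4, 4, 4]].
Leading principal minors: Δ₁ = 8, Δ₂ = 32, Δ₃ = 32.
All leading minors are positive, so H is positive definite: a local minimum.

local minimum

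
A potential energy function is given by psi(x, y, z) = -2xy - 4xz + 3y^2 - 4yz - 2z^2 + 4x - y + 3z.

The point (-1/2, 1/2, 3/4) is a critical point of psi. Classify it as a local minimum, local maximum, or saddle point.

saddle point

The Hessian is constant: H = [[0, -2, -4], [-2, 6, -4], [-4, -4, -4]].
Leading principal minors: Δ₁ = 0, Δ₂ = -4, Δ₃ = -144.
The minors fit neither the all-positive nor the alternating-sign pattern, so H is indefinite: a saddle point.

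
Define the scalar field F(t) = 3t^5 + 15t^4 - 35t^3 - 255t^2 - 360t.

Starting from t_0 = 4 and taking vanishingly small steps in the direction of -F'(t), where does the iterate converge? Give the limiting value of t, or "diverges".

3

F'(t) = 15(t - 3)(t + 1)(t + 2)(t + 4), so F'(4) = 3600.
Gradient descent moves in the -F' direction, i.e. t is decreasing.
The nearest critical point in that direction is t = 3, where F'' = 2100 > 0 (a local minimum). The iterate converges there.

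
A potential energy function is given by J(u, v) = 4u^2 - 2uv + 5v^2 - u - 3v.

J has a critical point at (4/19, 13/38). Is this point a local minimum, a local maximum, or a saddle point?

local minimum

The Hessian of J is constant: H = [[8, -2], [-2, 10]].
det(H) = 8·10 − (-2)² = 76.
det(H) > 0 and tr(H) = 18 > 0, so H is positive definite and the point is a local minimum.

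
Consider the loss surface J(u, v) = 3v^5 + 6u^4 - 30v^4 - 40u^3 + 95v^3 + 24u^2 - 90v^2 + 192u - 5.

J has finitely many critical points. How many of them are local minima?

4

J separates as a function of u plus a function of v, so ∇J=0 decouples.
∂J/∂u = 24(u - 4)(u - 2)(u + 1) = 0 at u ∈ {-1, 2, 4}; ∂J/∂v = 15v(v - 4)(v - 3)(v - 1) = 0 at v ∈ {0, 1, 3, 4}.
The Hessian is diagonal: diag(J_uu, J_vv). Second derivatives: J_uu(-1)=360, J_uu(2)=-144, J_uu(4)=240; J_vv(0)=-180, J_vv(1)=90, J_vv(3)=-90, J_vv(4)=180.
Local minima occur where both diagonal entries positive: (-1, 1), (-1, 4), (4, 1), (4, 4). Count: 4.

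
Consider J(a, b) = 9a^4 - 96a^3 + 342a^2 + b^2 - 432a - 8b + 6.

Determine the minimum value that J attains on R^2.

-187

J(a,b) separates as P(a) + Q(b) + 6, so its minimum is min P + min Q + 6.
P'(a) = 36(a - 4)(a - 3)(a - 1) vanishes at a ∈ {1, 3, 4}; Q'(b) = 2b - 8 vanishes at b ∈ {4}.
Local minima of P (where P''>0): P(1)=-177, P(4)=-96. Local minima of Q: Q(4)=-16.
So the global minimum of J is P(1) + Q(4) + 6 = -177 − 16 + 6 = -187, attained at (1, 4).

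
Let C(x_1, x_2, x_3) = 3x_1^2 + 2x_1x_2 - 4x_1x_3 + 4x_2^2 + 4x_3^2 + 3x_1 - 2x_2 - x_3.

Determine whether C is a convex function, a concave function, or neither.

C is quadratic, so its Hessian is the constant matrix H = [[6, 2, -4], [2, 8, 0], [-4, 0, 8]].
Leading principal minors: 6, 44, 224.
All positive ⇒ H ≻ 0 ⇒ convex.

convex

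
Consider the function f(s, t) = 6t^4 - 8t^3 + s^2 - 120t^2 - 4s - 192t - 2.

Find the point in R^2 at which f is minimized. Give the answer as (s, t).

(2, 4)

f(s,t) separates as P(s) + Q(t) − 2, so its minimum is min P + min Q − 2.
P'(s) = 2s - 4 vanishes at s ∈ {2}; Q'(t) = 24(t - 4)(t + 1)(t + 2) vanishes at t ∈ {-2, -1, 4}.
Local minima of P (where P''>0): P(2)=-4. Local minima of Q: Q(-2)=64, Q(4)=-1664.
So the global minimum of f is P(2) + Q(4) − 2 = -4 − 1664 − 2 = -1670, attained at (2, 4).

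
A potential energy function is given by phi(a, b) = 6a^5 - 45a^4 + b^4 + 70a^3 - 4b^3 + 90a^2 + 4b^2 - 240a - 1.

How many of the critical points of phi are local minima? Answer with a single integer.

phi separates as a function of a plus a function of b, so ∇phi=0 decouples.
∂phi/∂a = 30(a - 4)(a - 2)(a - 1)(a + 1) = 0 at a ∈ {-1, 1, 2, 4}; ∂phi/∂b = 4b(b - 2)(b - 1) = 0 at b ∈ {0, 1, 2}.
The Hessian is diagonal: diag(phi_aa, phi_bb). Second derivatives: phi_aa(-1)=-900, phi_aa(1)=180, phi_aa(2)=-180, phi_aa(4)=900; phi_bb(0)=8, phi_bb(1)=-4, phi_bb(2)=8.
Local minima occur where both diagonal entries positive: (1, 0), (1, 2), (4, 0), (4, 2). Count: 4.

4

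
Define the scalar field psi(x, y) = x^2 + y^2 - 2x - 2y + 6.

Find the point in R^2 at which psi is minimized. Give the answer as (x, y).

psi(x,y) separates as P(x) + Q(y) + 6, so its minimum is min P + min Q + 6.
P'(x) = 2x - 2 vanishes at x ∈ {1}; Q'(y) = 2y - 2 vanishes at y ∈ {1}.
Local minima of P (where P''>0): P(1)=-1. Local minima of Q: Q(1)=-1.
So the global minimum of psi is P(1) + Q(1) + 6 = -1 − 1 + 6 = 4, attained at (1, 1).

(1, 1)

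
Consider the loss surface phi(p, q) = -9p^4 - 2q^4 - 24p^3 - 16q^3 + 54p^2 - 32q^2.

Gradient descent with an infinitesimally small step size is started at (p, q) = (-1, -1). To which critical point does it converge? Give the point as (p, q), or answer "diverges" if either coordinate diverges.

(0, -2)

phi is separable, so gradient descent decouples: p follows -∂phi/∂p, q follows -∂phi/∂q.
∂phi/∂p = -36p(p - 1)(p + 3); at p=-1 this is -144, so p increases.
∂phi/∂q = -8q(q + 2)(q + 4); at q=-1 this is 24, so q decreases.
p converges to its nearest critical value 0 (a local min of the p-part); q converges to -2. The iterate converges to (0, -2).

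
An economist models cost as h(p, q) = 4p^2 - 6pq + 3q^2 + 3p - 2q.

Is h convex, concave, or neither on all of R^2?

convex

h is quadratic, so its Hessian is the constant matrix H = [[8, -6], [-6, 6]].
det(H) = 12, tr(H) = 14.
det(H) > 0 and tr(H) > 0, so H is positive definite everywhere: convex.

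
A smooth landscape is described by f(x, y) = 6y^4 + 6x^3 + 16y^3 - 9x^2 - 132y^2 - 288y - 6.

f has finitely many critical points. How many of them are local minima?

f separates as a function of x plus a function of y, so ∇f=0 decouples.
∂f/∂x = 18x(x - 1) = 0 at x ∈ {0, 1}; ∂f/∂y = 24(y - 3)(y + 1)(y + 4) = 0 at y ∈ {-4, -1, 3}.
The Hessian is diagonal: diag(f_xx, f_yy). Second derivatives: f_xx(0)=-18, f_xx(1)=18; f_yy(-4)=504, f_yy(-1)=-288, f_yy(3)=672.
Local minima occur where both diagonal entries positive: (1, -4), (1, 3). Count: 2.

2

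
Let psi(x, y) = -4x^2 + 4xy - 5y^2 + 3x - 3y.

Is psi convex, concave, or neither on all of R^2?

concave

psi is quadratic, so its Hessian is the constant matrix H = [[-8, 4], [4, -10]].
det(H) = 64, tr(H) = -18.
det(H) > 0 and tr(H) < 0, so H is negative definite everywhere: concave.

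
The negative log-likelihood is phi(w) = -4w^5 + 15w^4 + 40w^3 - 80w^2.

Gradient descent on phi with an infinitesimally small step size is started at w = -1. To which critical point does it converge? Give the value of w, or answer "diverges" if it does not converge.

-2

phi'(w) = -20w(w - 4)(w - 1)(w + 2), so phi'(-1) = 200.
Gradient descent moves in the -phi' direction, i.e. w is decreasing.
The nearest critical point in that direction is w = -2, where phi'' = 720 > 0 (a local minimum). The iterate converges there.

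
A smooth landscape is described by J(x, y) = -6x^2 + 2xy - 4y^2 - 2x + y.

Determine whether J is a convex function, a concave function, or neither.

concave

J is quadratic, so its Hessian is the constant matrix H = [[-12, 2], [2, -8]].
det(H) = 92, tr(H) = -20.
det(H) > 0 and tr(H) < 0, so H is negative definite everywhere: concave.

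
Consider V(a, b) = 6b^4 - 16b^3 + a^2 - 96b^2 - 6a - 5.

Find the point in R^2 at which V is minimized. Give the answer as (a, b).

V(a,b) separates as P(a) + Q(b) − 5, so its minimum is min P + min Q − 5.
P'(a) = 2a - 6 vanishes at a ∈ {3}; Q'(b) = 24b(b - 4)(b + 2) vanishes at b ∈ {-2, 0, 4}.
Local minima of P (where P''>0): P(3)=-9. Local minima of Q: Q(-2)=-160, Q(4)=-1024.
So the global minimum of V is P(3) + Q(4) − 5 = -9 − 1024 − 5 = -1038, attained at (3, 4).

(3, 4)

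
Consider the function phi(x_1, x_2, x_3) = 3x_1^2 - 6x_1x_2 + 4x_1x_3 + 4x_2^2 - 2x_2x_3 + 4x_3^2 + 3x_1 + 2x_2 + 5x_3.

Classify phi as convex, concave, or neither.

convex

phi is quadratic, so its Hessian is the constant matrix H = [[6, -6, 4], [-6, 8, -2], [4, -2, 8]].
Leading principal minors: 6, 12, 40.
All positive ⇒ H ≻ 0 ⇒ convex.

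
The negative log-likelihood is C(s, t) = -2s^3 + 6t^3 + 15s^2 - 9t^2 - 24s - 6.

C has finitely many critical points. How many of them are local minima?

C separates as a function of s plus a function of t, so ∇C=0 decouples.
∂C/∂s = -6(s - 4)(s - 1) = 0 at s ∈ {1, 4}; ∂C/∂t = 18t(t - 1) = 0 at t ∈ {0, 1}.
The Hessian is diagonal: diag(C_ss, C_tt). Second derivatives: C_ss(1)=18, C_ss(4)=-18; C_tt(0)=-18, C_tt(1)=18.
Local minima occur where both diagonal entries positive: (1, 1). Count: 1.

1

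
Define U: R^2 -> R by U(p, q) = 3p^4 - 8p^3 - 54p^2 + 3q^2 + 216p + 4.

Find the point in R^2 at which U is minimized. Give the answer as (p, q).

U(p,q) separates as A(p) + B(q) + 4, so its minimum is min A + min B + 4.
A'(p) = 12(p - 3)(p - 2)(p + 3) vanishes at p ∈ {-3, 2, 3}; B'(q) = 6q vanishes at q ∈ {0}.
Local minima of A (where A''>0): A(-3)=-675, A(3)=189. Local minima of B: B(0)=0.
So the global minimum of U is A(-3) + B(0) + 4 = -675 + 0 + 4 = -671, attained at (-3, 0).

(-3, 0)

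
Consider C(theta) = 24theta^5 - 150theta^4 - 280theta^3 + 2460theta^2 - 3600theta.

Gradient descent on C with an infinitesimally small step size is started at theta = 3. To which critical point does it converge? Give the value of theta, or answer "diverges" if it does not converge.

5

C'(theta) = 120(theta - 5)(theta - 2)(theta - 1)(theta + 3), so C'(3) = -2880.
Gradient descent moves in the -C' direction, i.e. theta is increasing.
The nearest critical point in that direction is theta = 5, where C'' = 11520 > 0 (a local minimum). The iterate converges there.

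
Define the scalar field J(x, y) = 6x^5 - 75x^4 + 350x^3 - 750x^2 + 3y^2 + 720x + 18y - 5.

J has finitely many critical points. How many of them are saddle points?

2

J separates as a function of x plus a function of y, so ∇J=0 decouples.
∂J/∂x = 30(x - 4)(x - 3)(x - 2)(x - 1) = 0 at x ∈ {1, 2, 3, 4}; ∂J/∂y = 6(y + 3) = 0 at y ∈ {-3}.
The Hessian is diagonal: diag(J_xx, J_yy). Second derivatives: J_xx(1)=-180, J_xx(2)=60, J_xx(3)=-60, J_xx(4)=180; J_yy(-3)=6.
Saddle points occur where the two diagonal entries have opposite signs: (1, -3), (3, -3). Count: 2.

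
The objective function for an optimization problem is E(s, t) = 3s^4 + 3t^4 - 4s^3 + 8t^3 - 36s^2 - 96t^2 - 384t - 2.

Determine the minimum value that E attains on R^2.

E(s,t) separates as P(s) + Q(t) − 2, so its minimum is min P + min Q − 2.
P'(s) = 12s(s - 3)(s + 2) vanishes at s ∈ {-2, 0, 3}; Q'(t) = 12(t - 4)(t + 2)(t + 4) vanishes at t ∈ {-4, -2, 4}.
Local minima of P (where P''>0): P(-2)=-64, P(3)=-189. Local minima of Q: Q(-4)=256, Q(4)=-1792.
So the global minimum of E is P(3) + Q(4) − 2 = -189 − 1792 − 2 = -1983, attained at (3, 4).

-1983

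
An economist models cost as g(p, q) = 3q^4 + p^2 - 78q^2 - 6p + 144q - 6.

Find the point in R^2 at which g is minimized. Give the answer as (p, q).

g(p,q) separates as A(p) + B(q) − 6, so its minimum is min A + min B − 6.
A'(p) = 2p - 6 vanishes at p ∈ {3}; B'(q) = 12(q - 3)(q - 1)(q + 4) vanishes at q ∈ {-4, 1, 3}.
Local minima of A (where A''>0): A(3)=-9. Local minima of B: B(-4)=-1056, B(3)=-27.
So the global minimum of g is A(3) + B(-4) − 6 = -9 − 1056 − 6 = -1071, attained at (3, -4).

(3, -4)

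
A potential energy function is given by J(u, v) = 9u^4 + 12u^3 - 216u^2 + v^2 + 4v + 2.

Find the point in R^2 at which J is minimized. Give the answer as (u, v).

J(u,v) separates as P(u) + Q(v) + 2, so its minimum is min P + min Q + 2.
P'(u) = 36u(u - 3)(u + 4) vanishes at u ∈ {-4, 0, 3}; Q'(v) = 2v + 4 vanishes at v ∈ {-2}.
Local minima of P (where P''>0): P(-4)=-1920, P(3)=-891. Local minima of Q: Q(-2)=-4.
So the global minimum of J is P(-4) + Q(-2) + 2 = -1920 − 4 + 2 = -1922, attained at (-4, -2).

(-4, -2)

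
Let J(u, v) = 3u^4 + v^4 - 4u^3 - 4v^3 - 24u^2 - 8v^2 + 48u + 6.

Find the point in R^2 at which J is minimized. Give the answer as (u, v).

J(u,v) separates as P(u) + Q(v) + 6, so its minimum is min P + min Q + 6.
P'(u) = 12(u - 2)(u - 1)(u + 2) vanishes at u ∈ {-2, 1, 2}; Q'(v) = 4v(v - 4)(v + 1) vanishes at v ∈ {-1, 0, 4}.
Local minima of P (where P''>0): P(-2)=-112, P(2)=16. Local minima of Q: Q(-1)=-3, Q(4)=-128.
So the global minimum of J is P(-2) + Q(4) + 6 = -112 − 128 + 6 = -234, attained at (-2, 4).

(-2, 4)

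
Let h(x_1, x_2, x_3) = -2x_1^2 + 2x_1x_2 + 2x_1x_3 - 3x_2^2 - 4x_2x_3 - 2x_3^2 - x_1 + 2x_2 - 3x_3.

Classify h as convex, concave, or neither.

concave

h is quadratic, so its Hessian is the constant matrix H = [[-4, 2, 2], [2, -6, -4], [2, -4, -4]].
Leading principal minors: -4, 20, -24.
Signs alternate −, +, − ⇒ H ≺ 0 ⇒ concave.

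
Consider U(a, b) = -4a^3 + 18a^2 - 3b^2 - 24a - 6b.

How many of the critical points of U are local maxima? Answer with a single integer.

1

U separates as a function of a plus a function of b, so ∇U=0 decouples.
∂U/∂a = -12(a - 2)(a - 1) = 0 at a ∈ {1, 2}; ∂U/∂b = -6(b + 1) = 0 at b ∈ {-1}.
The Hessian is diagonal: diag(U_aa, U_bb). Second derivatives: U_aa(1)=12, U_aa(2)=-12; U_bb(-1)=-6.
Local maxima occur where both diagonal entries negative: (2, -1). Count: 1.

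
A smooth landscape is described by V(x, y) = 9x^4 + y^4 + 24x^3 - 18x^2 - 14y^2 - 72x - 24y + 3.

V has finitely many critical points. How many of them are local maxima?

1

V separates as a function of x plus a function of y, so ∇V=0 decouples.
∂V/∂x = 36(x - 1)(x + 1)(x + 2) = 0 at x ∈ {-2, -1, 1}; ∂V/∂y = 4(y - 3)(y + 1)(y + 2) = 0 at y ∈ {-2, -1, 3}.
The Hessian is diagonal: diag(V_xx, V_yy). Second derivatives: V_xx(-2)=108, V_xx(-1)=-72, V_xx(1)=216; V_yy(-2)=20, V_yy(-1)=-16, V_yy(3)=80.
Local maxima occur where both diagonal entries negative: (-1, -1). Count: 1.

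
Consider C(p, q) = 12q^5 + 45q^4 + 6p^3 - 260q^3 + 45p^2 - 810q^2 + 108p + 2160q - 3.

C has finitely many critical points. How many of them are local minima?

C separates as a function of p plus a function of q, so ∇C=0 decouples.
∂C/∂p = 18(p + 2)(p + 3) = 0 at p ∈ {-3, -2}; ∂C/∂q = 60(q - 3)(q - 1)(q + 3)(q + 4) = 0 at q ∈ {-4, -3, 1, 3}.
The Hessian is diagonal: diag(C_pp, C_qq). Second derivatives: C_pp(-3)=-18, C_pp(-2)=18; C_qq(-4)=-2100, C_qq(-3)=1440, C_qq(1)=-2400, C_qq(3)=5040.
Local minima occur where both diagonal entries positive: (-2, -3), (-2, 3). Count: 2.

2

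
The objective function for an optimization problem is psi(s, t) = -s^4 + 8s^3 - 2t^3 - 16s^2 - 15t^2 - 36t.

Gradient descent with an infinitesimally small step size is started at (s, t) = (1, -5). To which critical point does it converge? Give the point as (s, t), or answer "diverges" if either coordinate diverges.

psi is separable, so gradient descent decouples: s follows -∂psi/∂s, t follows -∂psi/∂t.
∂psi/∂s = -4s(s - 4)(s - 2); at s=1 this is -12, so s increases.
∂psi/∂t = -6(t + 2)(t + 3); at t=-5 this is -36, so t increases.
s converges to its nearest critical value 2 (a local min of the s-part); t converges to -3. The iterate converges to (2, -3).

(2, -3)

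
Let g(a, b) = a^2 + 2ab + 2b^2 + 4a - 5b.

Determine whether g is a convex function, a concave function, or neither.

convex

g is quadratic, so its Hessian is the constant matrix H = [[2, 2], [2, 4]].
det(H) = 4, tr(H) = 6.
det(H) > 0 and tr(H) > 0, so H is positive definite everywhere: convex.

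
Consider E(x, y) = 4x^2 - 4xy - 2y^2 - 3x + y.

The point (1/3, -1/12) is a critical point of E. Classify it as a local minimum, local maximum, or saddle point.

The Hessian of E is constant: H = [[8, -4], [-4, -4]].
det(H) = 8·(-4) − (-4)² = -48.
Since det(H) < 0, H is indefinite and the critical point is a saddle point.

saddle point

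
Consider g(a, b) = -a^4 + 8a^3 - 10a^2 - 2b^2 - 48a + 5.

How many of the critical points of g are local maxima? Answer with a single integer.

2

g separates as a function of a plus a function of b, so ∇g=0 decouples.
∂g/∂a = -4(a - 4)(a - 3)(a + 1) = 0 at a ∈ {-1, 3, 4}; ∂g/∂b = -4b = 0 at b ∈ {0}.
The Hessian is diagonal: diag(g_aa, g_bb). Second derivatives: g_aa(-1)=-80, g_aa(3)=16, g_aa(4)=-20; g_bb(0)=-4.
Local maxima occur where both diagonal entries negative: (-1, 0), (4, 0). Count: 2.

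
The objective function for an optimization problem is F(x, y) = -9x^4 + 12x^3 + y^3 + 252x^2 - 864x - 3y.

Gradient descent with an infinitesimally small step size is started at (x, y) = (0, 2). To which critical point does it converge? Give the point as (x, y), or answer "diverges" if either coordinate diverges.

F is separable, so gradient descent decouples: x follows -∂F/∂x, y follows -∂F/∂y.
∂F/∂x = -36(x - 3)(x - 2)(x + 4); at x=0 this is -864, so x increases.
∂F/∂y = 3(y - 1)(y + 1); at y=2 this is 9, so y decreases.
x converges to its nearest critical value 2 (a local min of the x-part); y converges to 1. The iterate converges to (2, 1).

(2, 1)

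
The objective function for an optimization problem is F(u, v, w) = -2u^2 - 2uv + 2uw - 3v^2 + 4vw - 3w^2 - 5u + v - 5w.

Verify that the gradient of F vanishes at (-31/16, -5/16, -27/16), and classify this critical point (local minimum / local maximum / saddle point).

local maximum

∇F = (-4u - 2v + 2w - 5, -2u - 6v + 4w + 1, 2u + 4v - 6w - 5); substituting (-31/16, -5/16, -27/16) gives ∇F = (0, 0, 0), so (-31/16, -5/16, -27/16) is indeed a critical point.
The Hessian is constant: H = [[-4, -2, 2], [-2, -6, 4], [2, 4, -6]].
Leading principal minors: Δ₁ = -4, Δ₂ = 20, Δ₃ = -64.
The minors alternate sign starting negative (−, +, −), so H is negative definite: a local maximum.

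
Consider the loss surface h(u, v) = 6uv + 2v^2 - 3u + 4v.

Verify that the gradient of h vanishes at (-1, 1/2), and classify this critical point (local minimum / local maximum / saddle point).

∇h = (6v - 3, 6u + 4v + 4); substituting (-1, 1/2) gives ∇h = (0, 0), so (-1, 1/2) is indeed a critical point.
The Hessian of h is constant: H = [[0, 6], [6, 4]].
det(H) = 0·4 − 6² = -36.
Since det(H) < 0, H is indefinite and the critical point is a saddle point.

saddle point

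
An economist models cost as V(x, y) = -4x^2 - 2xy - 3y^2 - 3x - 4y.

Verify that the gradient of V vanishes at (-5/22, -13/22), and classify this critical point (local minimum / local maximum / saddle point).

∇V = (-8x - 2y - 3, -2x - 6y - 4); substituting (-5/22, -13/22) gives ∇V = (0, 0), so (-5/22, -13/22) is indeed a critical point.
The Hessian of V is constant: H = [[-8, -2], [-2, -6]].
det(H) = (-8)·(-6) − (-2)² = 44.
det(H) > 0 and tr(H) = -14 < 0, so H is negative definite and the point is a local maximum.

local maximum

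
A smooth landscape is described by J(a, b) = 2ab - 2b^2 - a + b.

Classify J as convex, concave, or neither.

neither

J is quadratic, so its Hessian is the constant matrix H = [[0, 2], [2, -4]].
det(H) = -4, tr(H) = -4.
det(H) < 0, so H is indefinite: neither convex nor concave.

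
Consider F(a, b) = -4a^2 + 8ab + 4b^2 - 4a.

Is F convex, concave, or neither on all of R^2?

F is quadratic, so its Hessian is the constant matrix H = [[-8, 8], [8, 8]].
det(H) = -128, tr(H) = 0.
det(H) < 0, so H is indefinite: neither convex nor concave.

neither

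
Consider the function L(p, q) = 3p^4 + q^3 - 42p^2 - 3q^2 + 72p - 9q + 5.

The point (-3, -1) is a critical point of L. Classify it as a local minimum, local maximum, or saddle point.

The mixed partial ∂²L/∂p∂q is 0, so the Hessian at any point is diag(L_pp, L_qq) = diag(12(3p^2 - 7), 6(q - 1)).
At (-3, -1): H = diag(240, -12).
The eigenvalues have opposite signs, so H is indefinite: a saddle point.

saddle point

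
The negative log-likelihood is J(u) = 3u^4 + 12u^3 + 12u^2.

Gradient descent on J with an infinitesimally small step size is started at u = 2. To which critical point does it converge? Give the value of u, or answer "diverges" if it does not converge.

0

J'(u) = 12u(u + 1)(u + 2), so J'(2) = 288.
Gradient descent moves in the -J' direction, i.e. u is decreasing.
The nearest critical point in that direction is u = 0, where J'' = 24 > 0 (a local minimum). The iterate converges there.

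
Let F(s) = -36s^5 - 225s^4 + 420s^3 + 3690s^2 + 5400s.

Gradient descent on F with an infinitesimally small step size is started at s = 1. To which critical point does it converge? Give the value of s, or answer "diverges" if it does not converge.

-1

F'(s) = -180(s - 3)(s + 1)(s + 2)(s + 5), so F'(1) = 12960.
Gradient descent moves in the -F' direction, i.e. s is decreasing.
The nearest critical point in that direction is s = -1, where F'' = 2880 > 0 (a local minimum). The iterate converges there.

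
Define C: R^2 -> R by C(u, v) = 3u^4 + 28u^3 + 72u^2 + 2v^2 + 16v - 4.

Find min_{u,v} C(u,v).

-36

C(u,v) separates as P(u) + Q(v) − 4, so its minimum is min P + min Q − 4.
P'(u) = 12u(u + 3)(u + 4) vanishes at u ∈ {-4, -3, 0}; Q'(v) = 4v + 16 vanishes at v ∈ {-4}.
Local minima of P (where P''>0): P(-4)=128, P(0)=0. Local minima of Q: Q(-4)=-32.
So the global minimum of C is P(0) + Q(-4) − 4 = 0 − 32 − 4 = -36, attained at (0, -4).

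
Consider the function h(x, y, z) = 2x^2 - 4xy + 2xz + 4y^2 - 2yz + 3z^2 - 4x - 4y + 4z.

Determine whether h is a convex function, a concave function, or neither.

h is quadratic, so its Hessian is the constant matrix H = [[4, -4, 2], [-4, 8, -2], [2, -2, 6]].
Leading principal minors: 4, 16, 80.
All positive ⇒ H ≻ 0 ⇒ convex.

convex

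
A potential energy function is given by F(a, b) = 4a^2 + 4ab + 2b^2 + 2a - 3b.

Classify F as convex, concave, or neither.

F is quadratic, so its Hessian is the constant matrix H = [[8, 4], [4, 4]].
det(H) = 16, tr(H) = 12.
det(H) > 0 and tr(H) > 0, so H is positive definite everywhere: convex.

convex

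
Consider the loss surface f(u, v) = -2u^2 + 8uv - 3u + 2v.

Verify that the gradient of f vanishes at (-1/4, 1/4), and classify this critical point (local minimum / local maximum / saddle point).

∇f = (-4u + 8v - 3, 8u + 2); substituting (-1/4, 1/4) gives ∇f = (0, 0), so (-1/4, 1/4) is indeed a critical point.
The Hessian of f is constant: H = [[-4, 8], [8, 0]].
det(H) = (-4)·0 − 8² = -64.
Since det(H) < 0, H is indefinite and the critical point is a saddle point.

saddle point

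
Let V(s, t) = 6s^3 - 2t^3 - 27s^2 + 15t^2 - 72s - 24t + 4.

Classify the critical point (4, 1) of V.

local minimum

The mixed partial ∂²V/∂s∂t is 0, so the Hessian at any point is diag(V_ss, V_tt) = diag(18(2s - 3), 6(-2t + 5)).
At (4, 1): H = diag(90, 18).
Both eigenvalues are positive, so H is positive definite: a local minimum.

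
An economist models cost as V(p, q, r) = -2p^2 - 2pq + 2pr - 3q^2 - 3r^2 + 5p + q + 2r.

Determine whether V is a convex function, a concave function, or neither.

V is quadratic, so its Hessian is the constant matrix H = [[-4, -2, 2], [-2, -6, 0], [2, 0, -6]].
Leading principal minors: -4, 20, -96.
Signs alternate −, +, − ⇒ H ≺ 0 ⇒ concave.

concave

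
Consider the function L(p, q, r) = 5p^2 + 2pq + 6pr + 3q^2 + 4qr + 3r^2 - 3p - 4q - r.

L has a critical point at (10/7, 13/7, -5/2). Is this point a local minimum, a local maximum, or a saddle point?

The Hessian is constant: H = [[10, 2, 6], [2, 6, 4], [6, 4, 6]].
Leading principal minors: Δ₁ = 10, Δ₂ = 56, Δ₃ = 56.
All leading minors are positive, so H is positive definite: a local minimum.

local minimum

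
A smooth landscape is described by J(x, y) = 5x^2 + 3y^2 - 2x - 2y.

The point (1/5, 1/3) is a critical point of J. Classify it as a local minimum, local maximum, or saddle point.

The Hessian of J is constant: H = [[10, 0], [0, 6]].
det(H) = 10·6 − 0² = 60.
det(H) > 0 and tr(H) = 16 > 0, so H is positive definite and the point is a local minimum.

local minimum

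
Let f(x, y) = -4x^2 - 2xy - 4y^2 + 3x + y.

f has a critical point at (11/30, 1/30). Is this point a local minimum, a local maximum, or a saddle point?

local maximum

The Hessian of f is constant: H = [[-8, -2], [-2, -8]].
det(H) = (-8)·(-8) − (-2)² = 60.
det(H) > 0 and tr(H) = -16 < 0, so H is negative definite and the point is a local maximum.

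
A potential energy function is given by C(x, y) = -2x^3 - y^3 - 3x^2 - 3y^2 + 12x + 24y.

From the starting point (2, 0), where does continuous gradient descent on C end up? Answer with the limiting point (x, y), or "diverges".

diverges

C is separable, so gradient descent decouples: x follows -∂C/∂x, y follows -∂C/∂y.
∂C/∂x = -6(x - 1)(x + 2); at x=2 this is -24, so x increases.
∂C/∂y = -3(y - 2)(y + 4); at y=0 this is 24, so y decreases.
The x-coordinate has no critical point in that direction and runs off to infinity.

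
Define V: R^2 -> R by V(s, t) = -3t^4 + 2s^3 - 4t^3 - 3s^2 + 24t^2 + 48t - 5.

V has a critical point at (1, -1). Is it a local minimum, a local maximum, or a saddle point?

The mixed partial ∂²V/∂s∂t is 0, so the Hessian at any point is diag(V_ss, V_tt) = diag(6(2s - 1), 12(-3t^2 - 2t + 4)).
At (1, -1): H = diag(6, 36).
Both eigenvalues are positive, so H is positive definite: a local minimum.

local minimum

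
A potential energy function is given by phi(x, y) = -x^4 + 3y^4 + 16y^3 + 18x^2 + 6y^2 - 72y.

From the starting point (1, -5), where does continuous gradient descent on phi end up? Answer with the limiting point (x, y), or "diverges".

phi is separable, so gradient descent decouples: x follows -∂phi/∂x, y follows -∂phi/∂y.
∂phi/∂x = -4x(x - 3)(x + 3); at x=1 this is 32, so x decreases.
∂phi/∂y = 12(y - 1)(y + 2)(y + 3); at y=-5 this is -432, so y increases.
x converges to its nearest critical value 0 (a local min of the x-part); y converges to -3. The iterate converges to (0, -3).

(0, -3)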